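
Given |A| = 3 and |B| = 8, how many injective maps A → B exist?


An injection sends each of |A| = 3 inputs to a distinct output in B.
# injections = |B|·(|B|-1)·…·(|B|-|A|+1) = 8! / (8 - 3)!
= 8 × 7 × 6
= 336

Number of injections = 336


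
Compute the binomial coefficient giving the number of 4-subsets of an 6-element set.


C(n,k) = n! / (k!(n-k)!)
C(6,4) = 6! / (4!2!)
= 15

C(6,4) = 15


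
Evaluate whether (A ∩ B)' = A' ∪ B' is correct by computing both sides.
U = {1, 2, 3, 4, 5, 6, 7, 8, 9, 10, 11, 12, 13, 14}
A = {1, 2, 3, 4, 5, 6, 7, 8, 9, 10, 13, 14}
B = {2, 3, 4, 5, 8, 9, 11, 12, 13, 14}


LHS: A ∩ B = {2, 3, 4, 5, 8, 9, 13, 14}
(A ∩ B)' = U \ (A ∩ B) = {1, 6, 7, 10, 11, 12}
A' = {11, 12}, B' = {1, 6, 7, 10}
Claimed RHS: A' ∪ B' = {1, 6, 7, 10, 11, 12}
Identity is VALID: LHS = RHS = {1, 6, 7, 10, 11, 12} ✓

Identity is valid. (A ∩ B)' = A' ∪ B' = {1, 6, 7, 10, 11, 12}


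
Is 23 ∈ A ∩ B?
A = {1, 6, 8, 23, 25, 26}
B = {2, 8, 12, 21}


A = {1, 6, 8, 23, 25, 26}, B = {2, 8, 12, 21}
A ∩ B = elements in both A and B
A ∩ B = {8}
Checking if 23 ∈ A ∩ B
23 is not in A ∩ B → False

23 ∉ A ∩ B


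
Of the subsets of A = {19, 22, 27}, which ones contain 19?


A subset of A contains 19 iff the remaining 2 elements form any subset of A \ {19}.
Count: 2^(n-1) = 2^2 = 4
Subsets containing 19: {19}, {19, 22}, {19, 27}, {19, 22, 27}

Subsets containing 19 (4 total): {19}, {19, 22}, {19, 27}, {19, 22, 27}


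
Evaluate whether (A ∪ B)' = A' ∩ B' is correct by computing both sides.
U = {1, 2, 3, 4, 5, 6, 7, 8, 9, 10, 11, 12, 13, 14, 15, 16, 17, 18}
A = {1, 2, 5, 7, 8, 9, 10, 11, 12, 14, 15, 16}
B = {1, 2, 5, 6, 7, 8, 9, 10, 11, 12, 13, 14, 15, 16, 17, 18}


LHS: A ∪ B = {1, 2, 5, 6, 7, 8, 9, 10, 11, 12, 13, 14, 15, 16, 17, 18}
(A ∪ B)' = U \ (A ∪ B) = {3, 4}
A' = {3, 4, 6, 13, 17, 18}, B' = {3, 4}
Claimed RHS: A' ∩ B' = {3, 4}
Identity is VALID: LHS = RHS = {3, 4} ✓

Identity is valid. (A ∪ B)' = A' ∩ B' = {3, 4}


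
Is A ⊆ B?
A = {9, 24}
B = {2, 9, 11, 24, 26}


A ⊆ B means every element of A is in B.
All elements of A are in B.
So A ⊆ B.

Yes, A ⊆ B


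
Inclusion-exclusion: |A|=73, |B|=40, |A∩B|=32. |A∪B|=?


|A ∪ B| = |A| + |B| - |A ∩ B|
= 73 + 40 - 32
= 81

|A ∪ B| = 81


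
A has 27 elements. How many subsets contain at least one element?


Total subsets = 2^n = 2^27 = 134217728
Non-empty subsets exclude the empty set: 2^n - 1
= 134217728 - 1
= 134217727

Number of non-empty subsets = 134217727


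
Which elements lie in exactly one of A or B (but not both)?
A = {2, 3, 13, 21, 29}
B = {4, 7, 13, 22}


A △ B = (A \ B) ∪ (B \ A) = elements in exactly one of A or B
A \ B = {2, 3, 21, 29}
B \ A = {4, 7, 22}
A △ B = {2, 3, 4, 7, 21, 22, 29}

A △ B = {2, 3, 4, 7, 21, 22, 29}


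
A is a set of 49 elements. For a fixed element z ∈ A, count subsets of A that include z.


Subsets of A containing z correspond to subsets of A \ {z}, which has 48 elements.
Count = 2^(n-1) = 2^48
= 281474976710656

Number of subsets containing z = 281474976710656


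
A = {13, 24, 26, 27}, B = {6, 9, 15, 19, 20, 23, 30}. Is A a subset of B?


A ⊆ B means every element of A is in B.
Elements in A not in B: {13, 24, 26, 27}
So A ⊄ B.

No, A ⊄ B


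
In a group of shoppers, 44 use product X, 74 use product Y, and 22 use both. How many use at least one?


|A ∪ B| = |A| + |B| - |A ∩ B|
= 44 + 74 - 22
= 96

|A ∪ B| = 96


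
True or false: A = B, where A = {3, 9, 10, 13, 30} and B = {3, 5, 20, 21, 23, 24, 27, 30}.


Two sets are equal iff they have exactly the same elements.
A = {3, 9, 10, 13, 30}
B = {3, 5, 20, 21, 23, 24, 27, 30}
Differences: {5, 9, 10, 13, 20, 21, 23, 24, 27}
A ≠ B

No, A ≠ B


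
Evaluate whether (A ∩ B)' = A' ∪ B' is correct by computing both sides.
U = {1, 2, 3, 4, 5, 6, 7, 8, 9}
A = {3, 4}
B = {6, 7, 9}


LHS: A ∩ B = ∅
(A ∩ B)' = U \ (A ∩ B) = {1, 2, 3, 4, 5, 6, 7, 8, 9}
A' = {1, 2, 5, 6, 7, 8, 9}, B' = {1, 2, 3, 4, 5, 8}
Claimed RHS: A' ∪ B' = {1, 2, 3, 4, 5, 6, 7, 8, 9}
Identity is VALID: LHS = RHS = {1, 2, 3, 4, 5, 6, 7, 8, 9} ✓

Identity is valid. (A ∩ B)' = A' ∪ B' = {1, 2, 3, 4, 5, 6, 7, 8, 9}


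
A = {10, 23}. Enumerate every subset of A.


|A| = 2, so |P(A)| = 2^2 = 4
Enumerate subsets by cardinality (0 to 2):
∅, {10}, {23}, {10, 23}

P(A) has 4 subsets: ∅, {10}, {23}, {10, 23}


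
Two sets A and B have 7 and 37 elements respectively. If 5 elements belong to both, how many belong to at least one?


|A ∪ B| = |A| + |B| - |A ∩ B|
= 7 + 37 - 5
= 39

|A ∪ B| = 39


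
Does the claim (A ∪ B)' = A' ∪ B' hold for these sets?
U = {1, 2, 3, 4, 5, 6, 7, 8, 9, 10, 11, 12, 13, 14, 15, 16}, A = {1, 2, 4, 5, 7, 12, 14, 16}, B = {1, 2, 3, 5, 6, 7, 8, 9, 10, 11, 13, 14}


LHS: A ∪ B = {1, 2, 3, 4, 5, 6, 7, 8, 9, 10, 11, 12, 13, 14, 16}
(A ∪ B)' = U \ (A ∪ B) = {15}
A' = {3, 6, 8, 9, 10, 11, 13, 15}, B' = {4, 12, 15, 16}
Claimed RHS: A' ∪ B' = {3, 4, 6, 8, 9, 10, 11, 12, 13, 15, 16}
Identity is INVALID: LHS = {15} but the RHS claimed here equals {3, 4, 6, 8, 9, 10, 11, 12, 13, 15, 16}. The correct form is (A ∪ B)' = A' ∩ B'.

Identity is invalid: (A ∪ B)' = {15} but A' ∪ B' = {3, 4, 6, 8, 9, 10, 11, 12, 13, 15, 16}. The correct De Morgan law is (A ∪ B)' = A' ∩ B'.


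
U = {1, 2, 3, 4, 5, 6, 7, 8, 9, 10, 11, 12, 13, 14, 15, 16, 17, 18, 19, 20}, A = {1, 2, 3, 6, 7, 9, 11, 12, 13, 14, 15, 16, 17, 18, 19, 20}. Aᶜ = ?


Aᶜ = U \ A = elements in U but not in A
U = {1, 2, 3, 4, 5, 6, 7, 8, 9, 10, 11, 12, 13, 14, 15, 16, 17, 18, 19, 20}
A = {1, 2, 3, 6, 7, 9, 11, 12, 13, 14, 15, 16, 17, 18, 19, 20}
Aᶜ = {4, 5, 8, 10}

Aᶜ = {4, 5, 8, 10}


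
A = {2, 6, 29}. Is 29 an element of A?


A = {2, 6, 29}
Checking if 29 is in A
29 is in A → True

29 ∈ A


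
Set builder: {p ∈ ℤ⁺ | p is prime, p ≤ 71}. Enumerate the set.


Checking each candidate:
Condition: primes ≤ 71
Result = {2, 3, 5, 7, 11, 13, 17, 19, 23, 29, 31, 37, 41, 43, 47, 53, 59, 61, 67, 71}

{2, 3, 5, 7, 11, 13, 17, 19, 23, 29, 31, 37, 41, 43, 47, 53, 59, 61, 67, 71}


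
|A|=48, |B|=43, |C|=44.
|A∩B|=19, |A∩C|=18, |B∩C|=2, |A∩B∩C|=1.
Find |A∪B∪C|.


|A∪B∪C| = |A|+|B|+|C| - |A∩B|-|A∩C|-|B∩C| + |A∩B∩C|
= 48+43+44 - 19-18-2 + 1
= 135 - 39 + 1
= 97

|A ∪ B ∪ C| = 97


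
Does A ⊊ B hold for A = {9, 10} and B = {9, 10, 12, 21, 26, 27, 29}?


A ⊂ B requires: A ⊆ B AND A ≠ B.
A ⊆ B? Yes
A = B? No
A ⊂ B: Yes (A is a proper subset of B)

Yes, A ⊂ B


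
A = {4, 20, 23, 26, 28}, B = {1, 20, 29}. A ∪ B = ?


A ∪ B = all elements in A or B (or both)
A = {4, 20, 23, 26, 28}
B = {1, 20, 29}
A ∪ B = {1, 4, 20, 23, 26, 28, 29}

A ∪ B = {1, 4, 20, 23, 26, 28, 29}


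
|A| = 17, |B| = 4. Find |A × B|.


|A × B| = |A| × |B|
= 17 × 4
= 68

|A × B| = 68


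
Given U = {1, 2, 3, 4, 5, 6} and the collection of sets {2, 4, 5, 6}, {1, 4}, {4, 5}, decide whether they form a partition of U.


A partition requires: (1) non-empty parts, (2) pairwise disjoint, (3) union = U
Parts: {2, 4, 5, 6}, {1, 4}, {4, 5}
Union of parts: {1, 2, 4, 5, 6}
U = {1, 2, 3, 4, 5, 6}
All non-empty? True
Pairwise disjoint? False
Covers U? False

No, not a valid partition


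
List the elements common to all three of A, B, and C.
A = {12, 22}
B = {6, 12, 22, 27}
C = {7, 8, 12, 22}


A ∩ B = {12, 22}
(A ∩ B) ∩ C = {12, 22}

A ∩ B ∩ C = {12, 22}


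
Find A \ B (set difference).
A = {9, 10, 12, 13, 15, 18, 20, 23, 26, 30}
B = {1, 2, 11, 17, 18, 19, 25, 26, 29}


A \ B = elements in A but not in B
A = {9, 10, 12, 13, 15, 18, 20, 23, 26, 30}
B = {1, 2, 11, 17, 18, 19, 25, 26, 29}
Remove from A any elements in B
A \ B = {9, 10, 12, 13, 15, 20, 23, 30}

A \ B = {9, 10, 12, 13, 15, 20, 23, 30}


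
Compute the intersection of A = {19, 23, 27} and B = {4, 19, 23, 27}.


A ∩ B = elements in both A and B
A = {19, 23, 27}
B = {4, 19, 23, 27}
A ∩ B = {19, 23, 27}

A ∩ B = {19, 23, 27}


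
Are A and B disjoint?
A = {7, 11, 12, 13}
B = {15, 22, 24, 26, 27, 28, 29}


Disjoint means A ∩ B = ∅.
A ∩ B = ∅
A ∩ B = ∅, so A and B are disjoint.

Yes, A and B are disjoint


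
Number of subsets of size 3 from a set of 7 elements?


C(n,k) = n! / (k!(n-k)!)
C(7,3) = 7! / (3!4!)
= 35

C(7,3) = 35


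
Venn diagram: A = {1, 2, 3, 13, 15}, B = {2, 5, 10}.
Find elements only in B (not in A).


A = {1, 2, 3, 13, 15}
B = {2, 5, 10}
Region: only in B (not in A)
Elements: {5, 10}

Elements only in B (not in A): {5, 10}


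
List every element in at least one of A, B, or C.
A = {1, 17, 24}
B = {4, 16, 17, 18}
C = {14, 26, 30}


A ∪ B = {1, 4, 16, 17, 18, 24}
(A ∪ B) ∪ C = {1, 4, 14, 16, 17, 18, 24, 26, 30}

A ∪ B ∪ C = {1, 4, 14, 16, 17, 18, 24, 26, 30}


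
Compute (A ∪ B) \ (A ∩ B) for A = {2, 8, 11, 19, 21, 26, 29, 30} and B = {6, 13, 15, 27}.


A △ B = (A \ B) ∪ (B \ A) = elements in exactly one of A or B
A \ B = {2, 8, 11, 19, 21, 26, 29, 30}
B \ A = {6, 13, 15, 27}
A △ B = {2, 6, 8, 11, 13, 15, 19, 21, 26, 27, 29, 30}

A △ B = {2, 6, 8, 11, 13, 15, 19, 21, 26, 27, 29, 30}


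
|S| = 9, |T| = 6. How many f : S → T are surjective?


n = |S| = 9, k = |T| = 6. Surjections via inclusion-exclusion:
S(n,k) = Σ(-1)^i × C(k,i) × (k-i)^n, i=0 to k
i=0: (-1)^0×C(6,0)×6^9 = 10077696
i=1: (-1)^1×C(6,1)×5^9 = -11718750
i=2: (-1)^2×C(6,2)×4^9 = 3932160
i=3: (-1)^3×C(6,3)×3^9 = -393660
i=4: (-1)^4×C(6,4)×2^9 = 7680
i=5: (-1)^5×C(6,5)×1^9 = -6
i=6: (-1)^6×C(6,6)×0^9 = 0
Total = 1905120

Number of surjections = 1905120


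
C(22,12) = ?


C(n,k) = n! / (k!(n-k)!)
C(22,12) = 22! / (12!10!)
= 646646

C(22,12) = 646646


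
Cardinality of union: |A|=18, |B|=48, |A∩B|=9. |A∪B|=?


|A ∪ B| = |A| + |B| - |A ∩ B|
= 18 + 48 - 9
= 57

|A ∪ B| = 57


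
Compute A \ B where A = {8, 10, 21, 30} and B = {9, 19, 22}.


A \ B = elements in A but not in B
A = {8, 10, 21, 30}
B = {9, 19, 22}
Remove from A any elements in B
A \ B = {8, 10, 21, 30}

A \ B = {8, 10, 21, 30}


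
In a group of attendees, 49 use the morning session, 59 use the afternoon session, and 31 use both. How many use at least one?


|A ∪ B| = |A| + |B| - |A ∩ B|
= 49 + 59 - 31
= 77

|A ∪ B| = 77


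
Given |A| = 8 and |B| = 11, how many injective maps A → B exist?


An injection sends each of |A| = 8 inputs to a distinct output in B.
# injections = |B|·(|B|-1)·…·(|B|-|A|+1) = 11! / (11 - 8)!
= 11 × 10 × 9 × 8 × 7 × 6 × 5 × 4
= 6652800

Number of injections = 6652800


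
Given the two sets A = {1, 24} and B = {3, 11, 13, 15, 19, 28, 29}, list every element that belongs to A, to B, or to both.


A ∪ B = all elements in A or B (or both)
A = {1, 24}
B = {3, 11, 13, 15, 19, 28, 29}
A ∪ B = {1, 3, 11, 13, 15, 19, 24, 28, 29}

A ∪ B = {1, 3, 11, 13, 15, 19, 24, 28, 29}


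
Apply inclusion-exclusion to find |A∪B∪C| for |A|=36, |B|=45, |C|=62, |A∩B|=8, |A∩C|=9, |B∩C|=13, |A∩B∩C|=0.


|A∪B∪C| = |A|+|B|+|C| - |A∩B|-|A∩C|-|B∩C| + |A∩B∩C|
= 36+45+62 - 8-9-13 + 0
= 143 - 30 + 0
= 113

|A ∪ B ∪ C| = 113


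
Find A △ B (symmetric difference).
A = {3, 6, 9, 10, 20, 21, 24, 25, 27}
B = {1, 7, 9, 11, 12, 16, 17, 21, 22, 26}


A △ B = (A \ B) ∪ (B \ A) = elements in exactly one of A or B
A \ B = {3, 6, 10, 20, 24, 25, 27}
B \ A = {1, 7, 11, 12, 16, 17, 22, 26}
A △ B = {1, 3, 6, 7, 10, 11, 12, 16, 17, 20, 22, 24, 25, 26, 27}

A △ B = {1, 3, 6, 7, 10, 11, 12, 16, 17, 20, 22, 24, 25, 26, 27}


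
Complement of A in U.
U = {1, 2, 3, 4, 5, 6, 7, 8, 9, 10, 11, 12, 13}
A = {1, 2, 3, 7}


Aᶜ = U \ A = elements in U but not in A
U = {1, 2, 3, 4, 5, 6, 7, 8, 9, 10, 11, 12, 13}
A = {1, 2, 3, 7}
Aᶜ = {4, 5, 6, 8, 9, 10, 11, 12, 13}

Aᶜ = {4, 5, 6, 8, 9, 10, 11, 12, 13}


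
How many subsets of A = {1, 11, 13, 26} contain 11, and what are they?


A subset of A contains 11 iff the remaining 3 elements form any subset of A \ {11}.
Count: 2^(n-1) = 2^3 = 8
Subsets containing 11: {11}, {1, 11}, {11, 13}, {11, 26}, {1, 11, 13}, {1, 11, 26}, {11, 13, 26}, {1, 11, 13, 26}

Subsets containing 11 (8 total): {11}, {1, 11}, {11, 13}, {11, 26}, {1, 11, 13}, {1, 11, 26}, {11, 13, 26}, {1, 11, 13, 26}


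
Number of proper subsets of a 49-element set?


Total subsets = 2^n = 2^49 = 562949953421312
Proper subsets exclude the set itself: 2^n - 1
= 562949953421312 - 1
= 562949953421311

Number of proper subsets = 562949953421311


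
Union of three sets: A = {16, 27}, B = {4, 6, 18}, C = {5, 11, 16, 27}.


A ∪ B = {4, 6, 16, 18, 27}
(A ∪ B) ∪ C = {4, 5, 6, 11, 16, 18, 27}

A ∪ B ∪ C = {4, 5, 6, 11, 16, 18, 27}


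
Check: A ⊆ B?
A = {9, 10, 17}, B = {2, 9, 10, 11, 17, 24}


A ⊆ B means every element of A is in B.
All elements of A are in B.
So A ⊆ B.

Yes, A ⊆ B


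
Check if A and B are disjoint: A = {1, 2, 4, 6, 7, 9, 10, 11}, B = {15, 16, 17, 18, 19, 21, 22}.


Disjoint means A ∩ B = ∅.
A ∩ B = ∅
A ∩ B = ∅, so A and B are disjoint.

Yes, A and B are disjoint


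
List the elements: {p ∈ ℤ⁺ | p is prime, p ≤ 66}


Checking each candidate:
Condition: primes ≤ 66
Result = {2, 3, 5, 7, 11, 13, 17, 19, 23, 29, 31, 37, 41, 43, 47, 53, 59, 61}

{2, 3, 5, 7, 11, 13, 17, 19, 23, 29, 31, 37, 41, 43, 47, 53, 59, 61}


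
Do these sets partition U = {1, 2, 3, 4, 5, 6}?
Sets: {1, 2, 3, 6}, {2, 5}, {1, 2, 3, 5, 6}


A partition requires: (1) non-empty parts, (2) pairwise disjoint, (3) union = U
Parts: {1, 2, 3, 6}, {2, 5}, {1, 2, 3, 5, 6}
Union of parts: {1, 2, 3, 5, 6}
U = {1, 2, 3, 4, 5, 6}
All non-empty? True
Pairwise disjoint? False
Covers U? False

No, not a valid partition


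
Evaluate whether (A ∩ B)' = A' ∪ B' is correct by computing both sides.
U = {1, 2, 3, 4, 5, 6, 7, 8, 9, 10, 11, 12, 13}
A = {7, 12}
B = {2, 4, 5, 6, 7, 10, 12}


LHS: A ∩ B = {7, 12}
(A ∩ B)' = U \ (A ∩ B) = {1, 2, 3, 4, 5, 6, 8, 9, 10, 11, 13}
A' = {1, 2, 3, 4, 5, 6, 8, 9, 10, 11, 13}, B' = {1, 3, 8, 9, 11, 13}
Claimed RHS: A' ∪ B' = {1, 2, 3, 4, 5, 6, 8, 9, 10, 11, 13}
Identity is VALID: LHS = RHS = {1, 2, 3, 4, 5, 6, 8, 9, 10, 11, 13} ✓

Identity is valid. (A ∩ B)' = A' ∪ B' = {1, 2, 3, 4, 5, 6, 8, 9, 10, 11, 13}


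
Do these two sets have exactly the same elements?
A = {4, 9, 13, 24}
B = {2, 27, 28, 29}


Two sets are equal iff they have exactly the same elements.
A = {4, 9, 13, 24}
B = {2, 27, 28, 29}
Differences: {2, 4, 9, 13, 24, 27, 28, 29}
A ≠ B

No, A ≠ B


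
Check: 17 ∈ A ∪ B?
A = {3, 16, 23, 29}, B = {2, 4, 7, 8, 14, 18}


A = {3, 16, 23, 29}, B = {2, 4, 7, 8, 14, 18}
A ∪ B = all elements in A or B
A ∪ B = {2, 3, 4, 7, 8, 14, 16, 18, 23, 29}
Checking if 17 ∈ A ∪ B
17 is not in A ∪ B → False

17 ∉ A ∪ B


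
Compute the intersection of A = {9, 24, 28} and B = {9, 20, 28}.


A ∩ B = elements in both A and B
A = {9, 24, 28}
B = {9, 20, 28}
A ∩ B = {9, 28}

A ∩ B = {9, 28}


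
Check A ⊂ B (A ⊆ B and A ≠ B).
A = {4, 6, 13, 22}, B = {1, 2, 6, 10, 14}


A ⊂ B requires: A ⊆ B AND A ≠ B.
A ⊆ B? No
A ⊄ B, so A is not a proper subset.

No, A is not a proper subset of B


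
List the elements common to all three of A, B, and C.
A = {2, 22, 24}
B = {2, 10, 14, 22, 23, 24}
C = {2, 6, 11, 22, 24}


A ∩ B = {2, 22, 24}
(A ∩ B) ∩ C = {2, 22, 24}

A ∩ B ∩ C = {2, 22, 24}


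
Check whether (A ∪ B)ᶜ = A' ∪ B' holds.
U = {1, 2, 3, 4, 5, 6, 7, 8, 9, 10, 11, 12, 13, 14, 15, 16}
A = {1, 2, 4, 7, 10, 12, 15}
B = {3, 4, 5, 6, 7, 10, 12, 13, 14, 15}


LHS: A ∪ B = {1, 2, 3, 4, 5, 6, 7, 10, 12, 13, 14, 15}
(A ∪ B)' = U \ (A ∪ B) = {8, 9, 11, 16}
A' = {3, 5, 6, 8, 9, 11, 13, 14, 16}, B' = {1, 2, 8, 9, 11, 16}
Claimed RHS: A' ∪ B' = {1, 2, 3, 5, 6, 8, 9, 11, 13, 14, 16}
Identity is INVALID: LHS = {8, 9, 11, 16} but the RHS claimed here equals {1, 2, 3, 5, 6, 8, 9, 11, 13, 14, 16}. The correct form is (A ∪ B)' = A' ∩ B'.

Identity is invalid: (A ∪ B)' = {8, 9, 11, 16} but A' ∪ B' = {1, 2, 3, 5, 6, 8, 9, 11, 13, 14, 16}. The correct De Morgan law is (A ∪ B)' = A' ∩ B'.


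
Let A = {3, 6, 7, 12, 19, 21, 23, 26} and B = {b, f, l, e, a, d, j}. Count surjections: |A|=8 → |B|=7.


n = |A| = 8, k = |B| = 7. Surjections via inclusion-exclusion:
S(n,k) = Σ(-1)^i × C(k,i) × (k-i)^n, i=0 to k
i=0: (-1)^0×C(7,0)×7^8 = 5764801
i=1: (-1)^1×C(7,1)×6^8 = -11757312
i=2: (-1)^2×C(7,2)×5^8 = 8203125
i=3: (-1)^3×C(7,3)×4^8 = -2293760
i=4: (-1)^4×C(7,4)×3^8 = 229635
i=5: (-1)^5×C(7,5)×2^8 = -5376
i=6: (-1)^6×C(7,6)×1^8 = 7
i=7: (-1)^7×C(7,7)×0^8 = 0
Total = 141120

Number of surjections = 141120


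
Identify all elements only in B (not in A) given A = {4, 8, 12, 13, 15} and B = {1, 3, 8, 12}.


A = {4, 8, 12, 13, 15}
B = {1, 3, 8, 12}
Region: only in B (not in A)
Elements: {1, 3}

Elements only in B (not in A): {1, 3}


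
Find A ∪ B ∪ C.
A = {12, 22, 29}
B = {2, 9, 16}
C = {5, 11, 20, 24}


A ∪ B = {2, 9, 12, 16, 22, 29}
(A ∪ B) ∪ C = {2, 5, 9, 11, 12, 16, 20, 22, 24, 29}

A ∪ B ∪ C = {2, 5, 9, 11, 12, 16, 20, 22, 24, 29}


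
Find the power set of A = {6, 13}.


|A| = 2, so |P(A)| = 2^2 = 4
Enumerate subsets by cardinality (0 to 2):
∅, {6}, {13}, {6, 13}

P(A) has 4 subsets: ∅, {6}, {13}, {6, 13}


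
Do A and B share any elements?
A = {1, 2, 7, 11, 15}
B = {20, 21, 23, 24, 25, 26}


Disjoint means A ∩ B = ∅.
A ∩ B = ∅
A ∩ B = ∅, so A and B are disjoint.

No — A and B share no elements (A ∩ B = ∅), so they are disjoint


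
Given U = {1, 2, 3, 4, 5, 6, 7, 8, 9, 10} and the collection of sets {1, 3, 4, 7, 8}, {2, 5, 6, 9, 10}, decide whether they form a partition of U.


A partition requires: (1) non-empty parts, (2) pairwise disjoint, (3) union = U
Parts: {1, 3, 4, 7, 8}, {2, 5, 6, 9, 10}
Union of parts: {1, 2, 3, 4, 5, 6, 7, 8, 9, 10}
U = {1, 2, 3, 4, 5, 6, 7, 8, 9, 10}
All non-empty? True
Pairwise disjoint? True
Covers U? True

Yes, valid partition


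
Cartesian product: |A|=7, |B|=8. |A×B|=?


|A × B| = |A| × |B|
= 7 × 8
= 56

|A × B| = 56


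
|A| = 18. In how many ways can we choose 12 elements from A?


C(n,k) = n! / (k!(n-k)!)
C(18,12) = 18! / (12!6!)
= 18564

C(18,12) = 18564


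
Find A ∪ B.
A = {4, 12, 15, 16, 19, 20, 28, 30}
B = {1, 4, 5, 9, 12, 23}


A ∪ B = all elements in A or B (or both)
A = {4, 12, 15, 16, 19, 20, 28, 30}
B = {1, 4, 5, 9, 12, 23}
A ∪ B = {1, 4, 5, 9, 12, 15, 16, 19, 20, 23, 28, 30}

A ∪ B = {1, 4, 5, 9, 12, 15, 16, 19, 20, 23, 28, 30}


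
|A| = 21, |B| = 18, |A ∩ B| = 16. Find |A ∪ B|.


|A ∪ B| = |A| + |B| - |A ∩ B|
= 21 + 18 - 16
= 23

|A ∪ B| = 23


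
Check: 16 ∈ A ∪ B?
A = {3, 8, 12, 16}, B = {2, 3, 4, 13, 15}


A = {3, 8, 12, 16}, B = {2, 3, 4, 13, 15}
A ∪ B = all elements in A or B
A ∪ B = {2, 3, 4, 8, 12, 13, 15, 16}
Checking if 16 ∈ A ∪ B
16 is in A ∪ B → True

16 ∈ A ∪ B


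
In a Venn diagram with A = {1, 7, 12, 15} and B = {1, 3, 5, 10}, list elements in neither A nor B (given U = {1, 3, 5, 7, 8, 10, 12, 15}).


A = {1, 7, 12, 15}
B = {1, 3, 5, 10}
Region: in neither A nor B (given U = {1, 3, 5, 7, 8, 10, 12, 15})
Elements: {8}

Elements in neither A nor B (given U = {1, 3, 5, 7, 8, 10, 12, 15}): {8}


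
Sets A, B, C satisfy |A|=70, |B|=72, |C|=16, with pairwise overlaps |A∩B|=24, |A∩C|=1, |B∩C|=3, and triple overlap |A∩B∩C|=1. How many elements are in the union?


|A∪B∪C| = |A|+|B|+|C| - |A∩B|-|A∩C|-|B∩C| + |A∩B∩C|
= 70+72+16 - 24-1-3 + 1
= 158 - 28 + 1
= 131

|A ∪ B ∪ C| = 131


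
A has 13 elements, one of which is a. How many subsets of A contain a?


Subsets of A containing a correspond to subsets of A \ {a}, which has 12 elements.
Count = 2^(n-1) = 2^12
= 4096

Number of subsets containing a = 4096


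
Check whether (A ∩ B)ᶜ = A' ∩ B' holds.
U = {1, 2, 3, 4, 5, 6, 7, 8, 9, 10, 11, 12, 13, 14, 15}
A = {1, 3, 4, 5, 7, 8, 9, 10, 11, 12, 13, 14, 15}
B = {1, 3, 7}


LHS: A ∩ B = {1, 3, 7}
(A ∩ B)' = U \ (A ∩ B) = {2, 4, 5, 6, 8, 9, 10, 11, 12, 13, 14, 15}
A' = {2, 6}, B' = {2, 4, 5, 6, 8, 9, 10, 11, 12, 13, 14, 15}
Claimed RHS: A' ∩ B' = {2, 6}
Identity is INVALID: LHS = {2, 4, 5, 6, 8, 9, 10, 11, 12, 13, 14, 15} but the RHS claimed here equals {2, 6}. The correct form is (A ∩ B)' = A' ∪ B'.

Identity is invalid: (A ∩ B)' = {2, 4, 5, 6, 8, 9, 10, 11, 12, 13, 14, 15} but A' ∩ B' = {2, 6}. The correct De Morgan law is (A ∩ B)' = A' ∪ B'.


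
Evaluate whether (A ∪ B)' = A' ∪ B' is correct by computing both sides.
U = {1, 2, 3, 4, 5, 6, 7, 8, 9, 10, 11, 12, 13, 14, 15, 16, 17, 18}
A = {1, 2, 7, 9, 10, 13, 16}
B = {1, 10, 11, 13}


LHS: A ∪ B = {1, 2, 7, 9, 10, 11, 13, 16}
(A ∪ B)' = U \ (A ∪ B) = {3, 4, 5, 6, 8, 12, 14, 15, 17, 18}
A' = {3, 4, 5, 6, 8, 11, 12, 14, 15, 17, 18}, B' = {2, 3, 4, 5, 6, 7, 8, 9, 12, 14, 15, 16, 17, 18}
Claimed RHS: A' ∪ B' = {2, 3, 4, 5, 6, 7, 8, 9, 11, 12, 14, 15, 16, 17, 18}
Identity is INVALID: LHS = {3, 4, 5, 6, 8, 12, 14, 15, 17, 18} but the RHS claimed here equals {2, 3, 4, 5, 6, 7, 8, 9, 11, 12, 14, 15, 16, 17, 18}. The correct form is (A ∪ B)' = A' ∩ B'.

Identity is invalid: (A ∪ B)' = {3, 4, 5, 6, 8, 12, 14, 15, 17, 18} but A' ∪ B' = {2, 3, 4, 5, 6, 7, 8, 9, 11, 12, 14, 15, 16, 17, 18}. The correct De Morgan law is (A ∪ B)' = A' ∩ B'.


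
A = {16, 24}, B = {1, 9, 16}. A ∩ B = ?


A ∩ B = elements in both A and B
A = {16, 24}
B = {1, 9, 16}
A ∩ B = {16}

A ∩ B = {16}


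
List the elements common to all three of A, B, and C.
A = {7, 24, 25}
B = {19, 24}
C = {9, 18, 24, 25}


A ∩ B = {24}
(A ∩ B) ∩ C = {24}

A ∩ B ∩ C = {24}


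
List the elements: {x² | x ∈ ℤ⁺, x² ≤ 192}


Checking each candidate:
Condition: positive perfect squares ≤ 192
Result = {1, 4, 9, 16, 25, 36, 49, 64, 81, 100, 121, 144, 169}

{1, 4, 9, 16, 25, 36, 49, 64, 81, 100, 121, 144, 169}


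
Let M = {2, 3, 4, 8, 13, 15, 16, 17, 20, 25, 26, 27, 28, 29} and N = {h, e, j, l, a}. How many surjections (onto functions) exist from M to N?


n = |M| = 14, k = |N| = 5. Surjections via inclusion-exclusion:
S(n,k) = Σ(-1)^i × C(k,i) × (k-i)^n, i=0 to k
i=0: (-1)^0×C(5,0)×5^14 = 6103515625
i=1: (-1)^1×C(5,1)×4^14 = -1342177280
i=2: (-1)^2×C(5,2)×3^14 = 47829690
i=3: (-1)^3×C(5,3)×2^14 = -163840
i=4: (-1)^4×C(5,4)×1^14 = 5
i=5: (-1)^5×C(5,5)×0^14 = 0
Total = 4809004200

Number of surjections = 4809004200


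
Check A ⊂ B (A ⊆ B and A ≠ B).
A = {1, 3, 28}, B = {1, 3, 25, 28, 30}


A ⊂ B requires: A ⊆ B AND A ≠ B.
A ⊆ B? Yes
A = B? No
A ⊂ B: Yes (A is a proper subset of B)

Yes, A ⊂ B


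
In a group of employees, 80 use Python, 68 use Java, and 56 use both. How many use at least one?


|A ∪ B| = |A| + |B| - |A ∩ B|
= 80 + 68 - 56
= 92

|A ∪ B| = 92


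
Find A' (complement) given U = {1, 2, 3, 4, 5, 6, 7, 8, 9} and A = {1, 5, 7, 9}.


Aᶜ = U \ A = elements in U but not in A
U = {1, 2, 3, 4, 5, 6, 7, 8, 9}
A = {1, 5, 7, 9}
Aᶜ = {2, 3, 4, 6, 8}

Aᶜ = {2, 3, 4, 6, 8}


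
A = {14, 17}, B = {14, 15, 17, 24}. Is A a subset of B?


A ⊆ B means every element of A is in B.
All elements of A are in B.
So A ⊆ B.

Yes, A ⊆ B


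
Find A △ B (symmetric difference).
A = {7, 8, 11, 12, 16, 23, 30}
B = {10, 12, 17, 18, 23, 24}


A △ B = (A \ B) ∪ (B \ A) = elements in exactly one of A or B
A \ B = {7, 8, 11, 16, 30}
B \ A = {10, 17, 18, 24}
A △ B = {7, 8, 10, 11, 16, 17, 18, 24, 30}

A △ B = {7, 8, 10, 11, 16, 17, 18, 24, 30}


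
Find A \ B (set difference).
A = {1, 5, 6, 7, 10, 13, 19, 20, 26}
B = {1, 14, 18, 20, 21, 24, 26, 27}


A \ B = elements in A but not in B
A = {1, 5, 6, 7, 10, 13, 19, 20, 26}
B = {1, 14, 18, 20, 21, 24, 26, 27}
Remove from A any elements in B
A \ B = {5, 6, 7, 10, 13, 19}

A \ B = {5, 6, 7, 10, 13, 19}


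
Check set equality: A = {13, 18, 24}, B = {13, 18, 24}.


Two sets are equal iff they have exactly the same elements.
A = {13, 18, 24}
B = {13, 18, 24}
Same elements → A = B

Yes, A = B


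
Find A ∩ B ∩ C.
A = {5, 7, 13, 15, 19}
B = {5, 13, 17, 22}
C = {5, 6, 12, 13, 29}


A ∩ B = {5, 13}
(A ∩ B) ∩ C = {5, 13}

A ∩ B ∩ C = {5, 13}


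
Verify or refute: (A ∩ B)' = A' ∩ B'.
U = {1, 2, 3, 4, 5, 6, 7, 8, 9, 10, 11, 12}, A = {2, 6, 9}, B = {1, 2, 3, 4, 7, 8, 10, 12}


LHS: A ∩ B = {2}
(A ∩ B)' = U \ (A ∩ B) = {1, 3, 4, 5, 6, 7, 8, 9, 10, 11, 12}
A' = {1, 3, 4, 5, 7, 8, 10, 11, 12}, B' = {5, 6, 9, 11}
Claimed RHS: A' ∩ B' = {5, 11}
Identity is INVALID: LHS = {1, 3, 4, 5, 6, 7, 8, 9, 10, 11, 12} but the RHS claimed here equals {5, 11}. The correct form is (A ∩ B)' = A' ∪ B'.

Identity is invalid: (A ∩ B)' = {1, 3, 4, 5, 6, 7, 8, 9, 10, 11, 12} but A' ∩ B' = {5, 11}. The correct De Morgan law is (A ∩ B)' = A' ∪ B'.


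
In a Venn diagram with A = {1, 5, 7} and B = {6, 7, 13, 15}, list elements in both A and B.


A = {1, 5, 7}
B = {6, 7, 13, 15}
Region: in both A and B
Elements: {7}

Elements in both A and B: {7}


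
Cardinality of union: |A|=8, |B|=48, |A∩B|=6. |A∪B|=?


|A ∪ B| = |A| + |B| - |A ∩ B|
= 8 + 48 - 6
= 50

|A ∪ B| = 50


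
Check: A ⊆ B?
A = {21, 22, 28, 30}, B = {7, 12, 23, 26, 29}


A ⊆ B means every element of A is in B.
Elements in A not in B: {21, 22, 28, 30}
So A ⊄ B.

No, A ⊄ B


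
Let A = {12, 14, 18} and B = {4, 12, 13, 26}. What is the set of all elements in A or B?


A ∪ B = all elements in A or B (or both)
A = {12, 14, 18}
B = {4, 12, 13, 26}
A ∪ B = {4, 12, 13, 14, 18, 26}

A ∪ B = {4, 12, 13, 14, 18, 26}


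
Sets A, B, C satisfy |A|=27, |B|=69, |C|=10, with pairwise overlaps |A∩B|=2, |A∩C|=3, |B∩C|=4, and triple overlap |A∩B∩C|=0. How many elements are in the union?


|A∪B∪C| = |A|+|B|+|C| - |A∩B|-|A∩C|-|B∩C| + |A∩B∩C|
= 27+69+10 - 2-3-4 + 0
= 106 - 9 + 0
= 97

|A ∪ B ∪ C| = 97


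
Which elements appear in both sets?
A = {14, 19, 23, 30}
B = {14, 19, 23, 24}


A ∩ B = elements in both A and B
A = {14, 19, 23, 30}
B = {14, 19, 23, 24}
A ∩ B = {14, 19, 23}

A ∩ B = {14, 19, 23}


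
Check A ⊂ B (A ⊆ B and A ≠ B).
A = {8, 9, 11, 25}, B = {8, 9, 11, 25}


A ⊂ B requires: A ⊆ B AND A ≠ B.
A ⊆ B? Yes
A = B? Yes
A = B, so A is not a PROPER subset.

No, A is not a proper subset of B


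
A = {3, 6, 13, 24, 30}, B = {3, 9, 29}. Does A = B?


Two sets are equal iff they have exactly the same elements.
A = {3, 6, 13, 24, 30}
B = {3, 9, 29}
Differences: {6, 9, 13, 24, 29, 30}
A ≠ B

No, A ≠ B


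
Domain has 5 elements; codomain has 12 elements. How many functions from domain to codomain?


Each of |A| = 5 inputs maps to any of |B| = 12 outputs.
# functions = |B|^|A| = 12^5
= 248832

Number of functions = 248832


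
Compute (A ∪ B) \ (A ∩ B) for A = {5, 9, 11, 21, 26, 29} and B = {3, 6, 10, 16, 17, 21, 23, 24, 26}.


A △ B = (A \ B) ∪ (B \ A) = elements in exactly one of A or B
A \ B = {5, 9, 11, 29}
B \ A = {3, 6, 10, 16, 17, 23, 24}
A △ B = {3, 5, 6, 9, 10, 11, 16, 17, 23, 24, 29}

A △ B = {3, 5, 6, 9, 10, 11, 16, 17, 23, 24, 29}


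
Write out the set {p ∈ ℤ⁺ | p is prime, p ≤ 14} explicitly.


Checking each candidate:
Condition: primes ≤ 14
Result = {2, 3, 5, 7, 11, 13}

{2, 3, 5, 7, 11, 13}


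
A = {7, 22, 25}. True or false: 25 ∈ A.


A = {7, 22, 25}
Checking if 25 is in A
25 is in A → True

25 ∈ A


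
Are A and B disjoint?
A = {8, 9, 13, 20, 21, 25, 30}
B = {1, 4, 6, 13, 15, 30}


Disjoint means A ∩ B = ∅.
A ∩ B = {13, 30}
A ∩ B ≠ ∅, so A and B are NOT disjoint.

No, A and B are not disjoint (A ∩ B = {13, 30})


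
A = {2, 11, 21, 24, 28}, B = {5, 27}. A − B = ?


A \ B = elements in A but not in B
A = {2, 11, 21, 24, 28}
B = {5, 27}
Remove from A any elements in B
A \ B = {2, 11, 21, 24, 28}

A \ B = {2, 11, 21, 24, 28}


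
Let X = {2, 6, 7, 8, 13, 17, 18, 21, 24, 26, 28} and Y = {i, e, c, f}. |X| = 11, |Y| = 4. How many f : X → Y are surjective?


n = |X| = 11, k = |Y| = 4. Surjections via inclusion-exclusion:
S(n,k) = Σ(-1)^i × C(k,i) × (k-i)^n, i=0 to k
i=0: (-1)^0×C(4,0)×4^11 = 4194304
i=1: (-1)^1×C(4,1)×3^11 = -708588
i=2: (-1)^2×C(4,2)×2^11 = 12288
i=3: (-1)^3×C(4,3)×1^11 = -4
i=4: (-1)^4×C(4,4)×0^11 = 0
Total = 3498000

Number of surjections = 3498000


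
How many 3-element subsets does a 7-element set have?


C(n,k) = n! / (k!(n-k)!)
C(7,3) = 7! / (3!4!)
= 35

C(7,3) = 35


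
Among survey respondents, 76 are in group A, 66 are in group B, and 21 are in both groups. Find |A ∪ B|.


|A ∪ B| = |A| + |B| - |A ∩ B|
= 76 + 66 - 21
= 121

|A ∪ B| = 121


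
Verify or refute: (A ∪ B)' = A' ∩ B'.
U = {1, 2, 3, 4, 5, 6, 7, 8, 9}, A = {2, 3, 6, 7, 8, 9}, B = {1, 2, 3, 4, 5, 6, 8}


LHS: A ∪ B = {1, 2, 3, 4, 5, 6, 7, 8, 9}
(A ∪ B)' = U \ (A ∪ B) = ∅
A' = {1, 4, 5}, B' = {7, 9}
Claimed RHS: A' ∩ B' = ∅
Identity is VALID: LHS = RHS = ∅ ✓

Identity is valid. (A ∪ B)' = A' ∩ B' = ∅


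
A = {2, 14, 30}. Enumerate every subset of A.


|A| = 3, so |P(A)| = 2^3 = 8
Enumerate subsets by cardinality (0 to 3):
∅, {2}, {14}, {30}, {2, 14}, {2, 30}, {14, 30}, {2, 14, 30}

P(A) has 8 subsets: ∅, {2}, {14}, {30}, {2, 14}, {2, 30}, {14, 30}, {2, 14, 30}


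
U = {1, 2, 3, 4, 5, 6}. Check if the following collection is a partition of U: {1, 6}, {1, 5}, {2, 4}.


A partition requires: (1) non-empty parts, (2) pairwise disjoint, (3) union = U
Parts: {1, 6}, {1, 5}, {2, 4}
Union of parts: {1, 2, 4, 5, 6}
U = {1, 2, 3, 4, 5, 6}
All non-empty? True
Pairwise disjoint? False
Covers U? False

No, not a valid partition


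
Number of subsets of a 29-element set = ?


Number of subsets = 2^n
= 2^29
= 536870912

|P(A)| = 536870912


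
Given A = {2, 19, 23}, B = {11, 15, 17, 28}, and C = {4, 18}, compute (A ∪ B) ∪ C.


A ∪ B = {2, 11, 15, 17, 19, 23, 28}
(A ∪ B) ∪ C = {2, 4, 11, 15, 17, 18, 19, 23, 28}

A ∪ B ∪ C = {2, 4, 11, 15, 17, 18, 19, 23, 28}


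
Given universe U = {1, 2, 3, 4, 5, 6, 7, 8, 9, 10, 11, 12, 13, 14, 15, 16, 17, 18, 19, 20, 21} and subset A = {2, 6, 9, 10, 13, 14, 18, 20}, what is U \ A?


Aᶜ = U \ A = elements in U but not in A
U = {1, 2, 3, 4, 5, 6, 7, 8, 9, 10, 11, 12, 13, 14, 15, 16, 17, 18, 19, 20, 21}
A = {2, 6, 9, 10, 13, 14, 18, 20}
Aᶜ = {1, 3, 4, 5, 7, 8, 11, 12, 15, 16, 17, 19, 21}

Aᶜ = {1, 3, 4, 5, 7, 8, 11, 12, 15, 16, 17, 19, 21}


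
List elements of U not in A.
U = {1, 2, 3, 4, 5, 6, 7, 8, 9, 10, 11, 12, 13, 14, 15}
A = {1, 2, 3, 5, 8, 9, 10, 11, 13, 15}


Aᶜ = U \ A = elements in U but not in A
U = {1, 2, 3, 4, 5, 6, 7, 8, 9, 10, 11, 12, 13, 14, 15}
A = {1, 2, 3, 5, 8, 9, 10, 11, 13, 15}
Aᶜ = {4, 6, 7, 12, 14}

Aᶜ = {4, 6, 7, 12, 14}


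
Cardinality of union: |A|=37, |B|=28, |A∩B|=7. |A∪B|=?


|A ∪ B| = |A| + |B| - |A ∩ B|
= 37 + 28 - 7
= 58

|A ∪ B| = 58


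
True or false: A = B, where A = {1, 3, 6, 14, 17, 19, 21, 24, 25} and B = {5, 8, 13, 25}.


Two sets are equal iff they have exactly the same elements.
A = {1, 3, 6, 14, 17, 19, 21, 24, 25}
B = {5, 8, 13, 25}
Differences: {1, 3, 5, 6, 8, 13, 14, 17, 19, 21, 24}
A ≠ B

No, A ≠ B


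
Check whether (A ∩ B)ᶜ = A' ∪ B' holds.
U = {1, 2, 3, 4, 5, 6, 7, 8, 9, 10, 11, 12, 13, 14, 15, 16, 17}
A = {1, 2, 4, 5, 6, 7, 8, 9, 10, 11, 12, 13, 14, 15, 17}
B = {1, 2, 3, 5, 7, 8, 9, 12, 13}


LHS: A ∩ B = {1, 2, 5, 7, 8, 9, 12, 13}
(A ∩ B)' = U \ (A ∩ B) = {3, 4, 6, 10, 11, 14, 15, 16, 17}
A' = {3, 16}, B' = {4, 6, 10, 11, 14, 15, 16, 17}
Claimed RHS: A' ∪ B' = {3, 4, 6, 10, 11, 14, 15, 16, 17}
Identity is VALID: LHS = RHS = {3, 4, 6, 10, 11, 14, 15, 16, 17} ✓

Identity is valid. (A ∩ B)' = A' ∪ B' = {3, 4, 6, 10, 11, 14, 15, 16, 17}


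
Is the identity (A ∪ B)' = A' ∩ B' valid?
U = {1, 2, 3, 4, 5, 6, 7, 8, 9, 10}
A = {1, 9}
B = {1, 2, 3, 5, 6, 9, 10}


LHS: A ∪ B = {1, 2, 3, 5, 6, 9, 10}
(A ∪ B)' = U \ (A ∪ B) = {4, 7, 8}
A' = {2, 3, 4, 5, 6, 7, 8, 10}, B' = {4, 7, 8}
Claimed RHS: A' ∩ B' = {4, 7, 8}
Identity is VALID: LHS = RHS = {4, 7, 8} ✓

Identity is valid. (A ∪ B)' = A' ∩ B' = {4, 7, 8}


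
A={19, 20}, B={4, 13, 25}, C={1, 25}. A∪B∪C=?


A ∪ B = {4, 13, 19, 20, 25}
(A ∪ B) ∪ C = {1, 4, 13, 19, 20, 25}

A ∪ B ∪ C = {1, 4, 13, 19, 20, 25}


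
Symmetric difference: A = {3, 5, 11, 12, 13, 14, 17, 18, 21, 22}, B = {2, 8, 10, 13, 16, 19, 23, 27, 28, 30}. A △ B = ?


A △ B = (A \ B) ∪ (B \ A) = elements in exactly one of A or B
A \ B = {3, 5, 11, 12, 14, 17, 18, 21, 22}
B \ A = {2, 8, 10, 16, 19, 23, 27, 28, 30}
A △ B = {2, 3, 5, 8, 10, 11, 12, 14, 16, 17, 18, 19, 21, 22, 23, 27, 28, 30}

A △ B = {2, 3, 5, 8, 10, 11, 12, 14, 16, 17, 18, 19, 21, 22, 23, 27, 28, 30}


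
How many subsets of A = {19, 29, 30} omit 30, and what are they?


A subset of A that omits 30 is a subset of A \ {30}, so there are 2^(n-1) = 2^2 = 4 of them.
Subsets excluding 30: ∅, {19}, {29}, {19, 29}

Subsets excluding 30 (4 total): ∅, {19}, {29}, {19, 29}


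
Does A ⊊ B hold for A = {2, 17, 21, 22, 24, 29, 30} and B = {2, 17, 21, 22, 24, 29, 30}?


A ⊂ B requires: A ⊆ B AND A ≠ B.
A ⊆ B? Yes
A = B? Yes
A = B, so A is not a PROPER subset.

No, A is not a proper subset of B


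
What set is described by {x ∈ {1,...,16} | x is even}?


Checking each candidate:
Condition: even numbers in {1,...,16}
Result = {2, 4, 6, 8, 10, 12, 14, 16}

{2, 4, 6, 8, 10, 12, 14, 16}


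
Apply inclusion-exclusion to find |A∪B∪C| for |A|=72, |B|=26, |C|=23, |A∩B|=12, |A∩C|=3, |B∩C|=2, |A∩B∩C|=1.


|A∪B∪C| = |A|+|B|+|C| - |A∩B|-|A∩C|-|B∩C| + |A∩B∩C|
= 72+26+23 - 12-3-2 + 1
= 121 - 17 + 1
= 105

|A ∪ B ∪ C| = 105


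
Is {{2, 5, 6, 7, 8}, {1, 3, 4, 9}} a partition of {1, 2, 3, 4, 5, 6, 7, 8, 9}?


A partition requires: (1) non-empty parts, (2) pairwise disjoint, (3) union = U
Parts: {2, 5, 6, 7, 8}, {1, 3, 4, 9}
Union of parts: {1, 2, 3, 4, 5, 6, 7, 8, 9}
U = {1, 2, 3, 4, 5, 6, 7, 8, 9}
All non-empty? True
Pairwise disjoint? True
Covers U? True

Yes, valid partition


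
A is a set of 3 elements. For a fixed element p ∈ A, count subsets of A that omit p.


Subsets of A avoiding p are subsets of A \ {p}, which has 2 elements.
Count = 2^(n-1) = 2^2
= 4

Number of subsets avoiding p = 4


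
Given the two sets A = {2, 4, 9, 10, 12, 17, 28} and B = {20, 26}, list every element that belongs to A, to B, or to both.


A ∪ B = all elements in A or B (or both)
A = {2, 4, 9, 10, 12, 17, 28}
B = {20, 26}
A ∪ B = {2, 4, 9, 10, 12, 17, 20, 26, 28}

A ∪ B = {2, 4, 9, 10, 12, 17, 20, 26, 28}


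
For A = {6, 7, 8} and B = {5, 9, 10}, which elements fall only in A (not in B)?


A = {6, 7, 8}
B = {5, 9, 10}
Region: only in A (not in B)
Elements: {6, 7, 8}

Elements only in A (not in B): {6, 7, 8}


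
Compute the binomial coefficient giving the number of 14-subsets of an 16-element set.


C(n,k) = n! / (k!(n-k)!)
C(16,14) = 16! / (14!2!)
= 120

C(16,14) = 120


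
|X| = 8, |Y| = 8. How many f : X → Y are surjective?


n = |X| = 8, k = |Y| = 8. Surjections via inclusion-exclusion:
S(n,k) = Σ(-1)^i × C(k,i) × (k-i)^n, i=0 to k
i=0: (-1)^0×C(8,0)×8^8 = 16777216
i=1: (-1)^1×C(8,1)×7^8 = -46118408
i=2: (-1)^2×C(8,2)×6^8 = 47029248
i=3: (-1)^3×C(8,3)×5^8 = -21875000
i=4: (-1)^4×C(8,4)×4^8 = 4587520
i=5: (-1)^5×C(8,5)×3^8 = -367416
i=6: (-1)^6×C(8,6)×2^8 = 7168
i=7: (-1)^7×C(8,7)×1^8 = -8
i=8: (-1)^8×C(8,8)×0^8 = 0
Total = 40320

Number of surjections = 40320


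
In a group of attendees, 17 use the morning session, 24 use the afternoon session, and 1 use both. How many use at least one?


|A ∪ B| = |A| + |B| - |A ∩ B|
= 17 + 24 - 1
= 40

|A ∪ B| = 40


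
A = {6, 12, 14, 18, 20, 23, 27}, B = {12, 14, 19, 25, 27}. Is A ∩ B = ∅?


Disjoint means A ∩ B = ∅.
A ∩ B = {12, 14, 27}
A ∩ B ≠ ∅, so A and B are NOT disjoint.

No, A and B are not disjoint (A ∩ B = {12, 14, 27})


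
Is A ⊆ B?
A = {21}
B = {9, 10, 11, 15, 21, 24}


A ⊆ B means every element of A is in B.
All elements of A are in B.
So A ⊆ B.

Yes, A ⊆ B


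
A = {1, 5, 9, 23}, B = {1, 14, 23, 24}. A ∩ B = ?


A ∩ B = elements in both A and B
A = {1, 5, 9, 23}
B = {1, 14, 23, 24}
A ∩ B = {1, 23}

A ∩ B = {1, 23}


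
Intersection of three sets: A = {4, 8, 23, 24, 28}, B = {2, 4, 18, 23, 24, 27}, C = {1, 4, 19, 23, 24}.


A ∩ B = {4, 23, 24}
(A ∩ B) ∩ C = {4, 23, 24}

A ∩ B ∩ C = {4, 23, 24}


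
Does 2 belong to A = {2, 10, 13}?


A = {2, 10, 13}
Checking if 2 is in A
2 is in A → True

2 ∈ A


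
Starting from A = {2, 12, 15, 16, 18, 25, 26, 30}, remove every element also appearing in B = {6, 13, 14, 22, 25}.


A \ B = elements in A but not in B
A = {2, 12, 15, 16, 18, 25, 26, 30}
B = {6, 13, 14, 22, 25}
Remove from A any elements in B
A \ B = {2, 12, 15, 16, 18, 26, 30}

A \ B = {2, 12, 15, 16, 18, 26, 30}


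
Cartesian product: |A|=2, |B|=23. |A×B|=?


|A × B| = |A| × |B|
= 2 × 23
= 46

|A × B| = 46


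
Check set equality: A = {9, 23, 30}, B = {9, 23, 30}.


Two sets are equal iff they have exactly the same elements.
A = {9, 23, 30}
B = {9, 23, 30}
Same elements → A = B

Yes, A = B


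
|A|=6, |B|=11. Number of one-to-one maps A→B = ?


An injection sends each of |A| = 6 inputs to a distinct output in B.
# injections = |B|·(|B|-1)·…·(|B|-|A|+1) = 11! / (11 - 6)!
= 11 × 10 × 9 × 8 × 7 × 6
= 332640

Number of injections = 332640


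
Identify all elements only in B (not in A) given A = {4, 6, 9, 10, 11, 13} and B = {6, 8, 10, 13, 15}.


A = {4, 6, 9, 10, 11, 13}
B = {6, 8, 10, 13, 15}
Region: only in B (not in A)
Elements: {8, 15}

Elements only in B (not in A): {8, 15}


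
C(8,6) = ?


C(n,k) = n! / (k!(n-k)!)
C(8,6) = 8! / (6!2!)
= 28

C(8,6) = 28


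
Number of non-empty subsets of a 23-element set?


Total subsets = 2^n = 2^23 = 8388608
Non-empty subsets exclude the empty set: 2^n - 1
= 8388608 - 1
= 8388607

Number of non-empty subsets = 8388607


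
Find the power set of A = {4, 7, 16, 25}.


|A| = 4, so |P(A)| = 2^4 = 16
Enumerate subsets by cardinality (0 to 4):
∅, {4}, {7}, {16}, {25}, {4, 7}, {4, 16}, {4, 25}, {7, 16}, {7, 25}, {16, 25}, {4, 7, 16}, {4, 7, 25}, {4, 16, 25}, {7, 16, 25}, {4, 7, 16, 25}

P(A) has 16 subsets: ∅, {4}, {7}, {16}, {25}, {4, 7}, {4, 16}, {4, 25}, {7, 16}, {7, 25}, {16, 25}, {4, 7, 16}, {4, 7, 25}, {4, 16, 25}, {7, 16, 25}, {4, 7, 16, 25}


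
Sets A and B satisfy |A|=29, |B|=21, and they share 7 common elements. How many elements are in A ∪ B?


|A ∪ B| = |A| + |B| - |A ∩ B|
= 29 + 21 - 7
= 43

|A ∪ B| = 43


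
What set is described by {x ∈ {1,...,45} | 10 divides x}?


Checking each candidate:
Condition: multiples of 10 in {1,...,45}
Result = {10, 20, 30, 40}

{10, 20, 30, 40}


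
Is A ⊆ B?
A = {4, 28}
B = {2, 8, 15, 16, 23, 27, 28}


A ⊆ B means every element of A is in B.
Elements in A not in B: {4}
So A ⊄ B.

No, A ⊄ B


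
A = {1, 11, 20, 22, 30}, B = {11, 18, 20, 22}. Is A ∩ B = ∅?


Disjoint means A ∩ B = ∅.
A ∩ B = {11, 20, 22}
A ∩ B ≠ ∅, so A and B are NOT disjoint.

No, A and B are not disjoint (A ∩ B = {11, 20, 22})


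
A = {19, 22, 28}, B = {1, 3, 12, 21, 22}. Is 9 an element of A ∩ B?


A = {19, 22, 28}, B = {1, 3, 12, 21, 22}
A ∩ B = elements in both A and B
A ∩ B = {22}
Checking if 9 ∈ A ∩ B
9 is not in A ∩ B → False

9 ∉ A ∩ B
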